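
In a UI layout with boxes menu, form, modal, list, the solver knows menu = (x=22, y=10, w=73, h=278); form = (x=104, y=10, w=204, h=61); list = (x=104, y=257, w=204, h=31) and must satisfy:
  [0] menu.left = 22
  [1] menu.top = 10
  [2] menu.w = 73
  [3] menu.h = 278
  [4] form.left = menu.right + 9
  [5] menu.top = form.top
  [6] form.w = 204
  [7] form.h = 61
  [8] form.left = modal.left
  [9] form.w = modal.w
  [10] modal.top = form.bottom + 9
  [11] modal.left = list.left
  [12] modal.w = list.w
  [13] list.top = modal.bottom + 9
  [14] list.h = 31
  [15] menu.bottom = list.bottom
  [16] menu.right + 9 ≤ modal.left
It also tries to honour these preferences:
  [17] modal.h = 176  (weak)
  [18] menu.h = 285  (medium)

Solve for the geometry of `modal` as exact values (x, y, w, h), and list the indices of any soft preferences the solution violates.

modal = (x=104, y=80, w=204, h=168)
violated soft preferences: 17, 18

1. modal.x = 104  [form.left = modal.left]
2. modal.w = 204  [form.w = modal.w]
3. modal.y = 80  [modal.top = form.bottom + 9]
4. modal.h = 168  [list.top = modal.bottom + 9]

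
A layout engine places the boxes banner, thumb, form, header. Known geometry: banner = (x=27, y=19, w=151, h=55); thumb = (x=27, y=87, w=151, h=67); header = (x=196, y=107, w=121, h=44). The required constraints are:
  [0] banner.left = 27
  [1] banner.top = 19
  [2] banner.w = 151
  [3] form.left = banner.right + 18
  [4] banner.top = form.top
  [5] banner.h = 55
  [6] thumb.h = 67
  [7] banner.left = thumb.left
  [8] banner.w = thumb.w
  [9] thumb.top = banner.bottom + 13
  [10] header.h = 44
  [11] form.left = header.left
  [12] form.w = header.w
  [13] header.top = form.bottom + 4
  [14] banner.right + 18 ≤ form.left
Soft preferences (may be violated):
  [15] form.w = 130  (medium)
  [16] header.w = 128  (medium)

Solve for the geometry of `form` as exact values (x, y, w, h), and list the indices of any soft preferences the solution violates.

form = (x=196, y=19, w=121, h=84)
violated soft preferences: 15, 16

1. form.x = 196  [form.left = banner.right + 18]
2. form.y = 19  [banner.top = form.top]
3. form.w = 121  [form.w = header.w]
4. form.h = 84  [header.top = form.bottom + 4]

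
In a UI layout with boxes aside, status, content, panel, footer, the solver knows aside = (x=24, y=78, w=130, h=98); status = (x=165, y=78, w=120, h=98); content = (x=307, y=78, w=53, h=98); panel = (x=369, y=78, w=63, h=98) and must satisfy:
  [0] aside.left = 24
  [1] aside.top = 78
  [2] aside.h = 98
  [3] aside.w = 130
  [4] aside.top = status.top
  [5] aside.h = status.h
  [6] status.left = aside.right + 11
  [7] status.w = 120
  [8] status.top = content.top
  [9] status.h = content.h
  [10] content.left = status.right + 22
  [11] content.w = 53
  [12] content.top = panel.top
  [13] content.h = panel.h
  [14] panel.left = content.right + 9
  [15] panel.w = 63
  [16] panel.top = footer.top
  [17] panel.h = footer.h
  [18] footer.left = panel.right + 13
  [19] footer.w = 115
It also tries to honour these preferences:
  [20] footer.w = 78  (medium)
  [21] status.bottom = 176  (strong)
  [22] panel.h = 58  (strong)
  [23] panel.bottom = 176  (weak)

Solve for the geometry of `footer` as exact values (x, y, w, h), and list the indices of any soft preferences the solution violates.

footer = (x=445, y=78, w=115, h=98)
violated soft preferences: 20, 22

1. footer.y = 78  [panel.top = footer.top]
2. footer.h = 98  [panel.h = footer.h]
3. footer.x = 445  [footer.left = panel.right + 13]
4. footer.w = 115  [footer.w = 115]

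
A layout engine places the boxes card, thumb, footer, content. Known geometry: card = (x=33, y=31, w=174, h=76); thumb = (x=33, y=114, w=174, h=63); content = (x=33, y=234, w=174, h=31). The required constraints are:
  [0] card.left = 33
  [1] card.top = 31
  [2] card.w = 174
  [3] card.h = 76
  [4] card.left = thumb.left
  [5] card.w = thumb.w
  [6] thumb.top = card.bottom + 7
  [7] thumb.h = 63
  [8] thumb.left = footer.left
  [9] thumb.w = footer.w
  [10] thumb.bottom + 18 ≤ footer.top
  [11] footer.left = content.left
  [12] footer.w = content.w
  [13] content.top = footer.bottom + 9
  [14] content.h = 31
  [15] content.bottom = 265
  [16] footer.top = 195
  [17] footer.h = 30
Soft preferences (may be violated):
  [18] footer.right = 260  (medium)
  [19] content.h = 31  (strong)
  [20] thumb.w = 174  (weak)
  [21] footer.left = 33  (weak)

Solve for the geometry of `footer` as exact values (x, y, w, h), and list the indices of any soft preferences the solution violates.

1. footer.x = 33  [thumb.left = footer.left]
2. footer.w = 174  [thumb.w = footer.w]
3. footer.y = 195  [footer.top = 195]
4. footer.h = 30  [footer.h = 30]

footer = (x=33, y=195, w=174, h=30)
violated soft preferences: 18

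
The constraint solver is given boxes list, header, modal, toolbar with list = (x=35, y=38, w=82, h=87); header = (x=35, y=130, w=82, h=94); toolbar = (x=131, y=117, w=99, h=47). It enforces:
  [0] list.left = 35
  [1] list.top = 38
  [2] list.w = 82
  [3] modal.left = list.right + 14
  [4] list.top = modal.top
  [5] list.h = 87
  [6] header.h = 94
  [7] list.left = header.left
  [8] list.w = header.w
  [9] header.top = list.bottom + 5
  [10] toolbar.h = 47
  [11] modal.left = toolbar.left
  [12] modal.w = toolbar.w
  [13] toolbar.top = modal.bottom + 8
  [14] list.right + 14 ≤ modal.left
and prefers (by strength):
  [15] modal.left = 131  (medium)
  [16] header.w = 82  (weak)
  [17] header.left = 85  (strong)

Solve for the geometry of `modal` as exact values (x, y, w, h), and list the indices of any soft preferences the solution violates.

1. modal.x = 131  [modal.left = list.right + 14]
2. modal.y = 38  [list.top = modal.top]
3. modal.w = 99  [modal.w = toolbar.w]
4. modal.h = 71  [toolbar.top = modal.bottom + 8]

modal = (x=131, y=38, w=99, h=71)
violated soft preferences: 17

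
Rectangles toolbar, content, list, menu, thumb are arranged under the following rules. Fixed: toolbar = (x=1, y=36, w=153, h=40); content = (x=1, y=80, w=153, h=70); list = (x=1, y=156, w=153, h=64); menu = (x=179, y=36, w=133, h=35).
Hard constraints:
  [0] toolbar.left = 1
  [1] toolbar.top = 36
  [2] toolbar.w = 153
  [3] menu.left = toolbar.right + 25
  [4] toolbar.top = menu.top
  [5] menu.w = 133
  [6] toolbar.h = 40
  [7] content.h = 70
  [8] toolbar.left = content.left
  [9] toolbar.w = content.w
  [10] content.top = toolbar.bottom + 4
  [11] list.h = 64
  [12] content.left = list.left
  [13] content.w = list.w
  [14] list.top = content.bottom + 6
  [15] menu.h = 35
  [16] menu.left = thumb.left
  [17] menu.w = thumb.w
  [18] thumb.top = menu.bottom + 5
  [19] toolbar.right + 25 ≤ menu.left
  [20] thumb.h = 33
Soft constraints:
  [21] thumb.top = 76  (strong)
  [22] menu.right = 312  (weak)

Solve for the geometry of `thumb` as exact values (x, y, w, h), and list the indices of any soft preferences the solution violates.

thumb = (x=179, y=76, w=133, h=33)
violated soft preferences: none

1. thumb.x = 179  [menu.left = thumb.left]
2. thumb.w = 133  [menu.w = thumb.w]
3. thumb.y = 76  [thumb.top = menu.bottom + 5]
4. thumb.h = 33  [thumb.h = 33]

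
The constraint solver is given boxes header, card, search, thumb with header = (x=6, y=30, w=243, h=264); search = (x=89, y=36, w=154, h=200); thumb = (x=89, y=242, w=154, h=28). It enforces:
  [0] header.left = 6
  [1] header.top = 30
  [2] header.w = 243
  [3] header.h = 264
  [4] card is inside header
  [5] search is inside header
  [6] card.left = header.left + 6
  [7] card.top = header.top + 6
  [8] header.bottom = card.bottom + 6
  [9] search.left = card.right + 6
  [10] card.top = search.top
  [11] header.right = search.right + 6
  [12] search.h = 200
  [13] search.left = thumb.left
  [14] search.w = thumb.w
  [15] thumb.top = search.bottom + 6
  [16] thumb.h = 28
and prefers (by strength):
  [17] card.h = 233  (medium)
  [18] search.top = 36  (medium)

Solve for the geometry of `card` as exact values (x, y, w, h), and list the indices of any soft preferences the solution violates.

1. card.x = 12  [card.left = header.left + 6]
2. card.y = 36  [card.top = header.top + 6]
3. card.h = 252  [header.bottom = card.bottom + 6]
4. card.w = 71  [search.left = card.right + 6]

card = (x=12, y=36, w=71, h=252)
violated soft preferences: 17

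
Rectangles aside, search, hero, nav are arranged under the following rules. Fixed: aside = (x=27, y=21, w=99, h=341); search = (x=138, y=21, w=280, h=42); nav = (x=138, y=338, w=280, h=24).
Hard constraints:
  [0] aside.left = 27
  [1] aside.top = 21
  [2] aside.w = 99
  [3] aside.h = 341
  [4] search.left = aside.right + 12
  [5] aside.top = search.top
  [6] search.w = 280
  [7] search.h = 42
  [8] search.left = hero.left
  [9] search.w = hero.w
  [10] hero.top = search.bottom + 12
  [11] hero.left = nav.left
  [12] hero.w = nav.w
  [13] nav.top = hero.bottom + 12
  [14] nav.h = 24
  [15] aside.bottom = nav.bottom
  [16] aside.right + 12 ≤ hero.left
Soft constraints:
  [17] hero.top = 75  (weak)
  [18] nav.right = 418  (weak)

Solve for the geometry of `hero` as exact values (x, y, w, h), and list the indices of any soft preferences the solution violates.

1. hero.x = 138  [search.left = hero.left]
2. hero.w = 280  [search.w = hero.w]
3. hero.y = 75  [hero.top = search.bottom + 12]
4. hero.h = 251  [nav.top = hero.bottom + 12]

hero = (x=138, y=75, w=280, h=251)
violated soft preferences: none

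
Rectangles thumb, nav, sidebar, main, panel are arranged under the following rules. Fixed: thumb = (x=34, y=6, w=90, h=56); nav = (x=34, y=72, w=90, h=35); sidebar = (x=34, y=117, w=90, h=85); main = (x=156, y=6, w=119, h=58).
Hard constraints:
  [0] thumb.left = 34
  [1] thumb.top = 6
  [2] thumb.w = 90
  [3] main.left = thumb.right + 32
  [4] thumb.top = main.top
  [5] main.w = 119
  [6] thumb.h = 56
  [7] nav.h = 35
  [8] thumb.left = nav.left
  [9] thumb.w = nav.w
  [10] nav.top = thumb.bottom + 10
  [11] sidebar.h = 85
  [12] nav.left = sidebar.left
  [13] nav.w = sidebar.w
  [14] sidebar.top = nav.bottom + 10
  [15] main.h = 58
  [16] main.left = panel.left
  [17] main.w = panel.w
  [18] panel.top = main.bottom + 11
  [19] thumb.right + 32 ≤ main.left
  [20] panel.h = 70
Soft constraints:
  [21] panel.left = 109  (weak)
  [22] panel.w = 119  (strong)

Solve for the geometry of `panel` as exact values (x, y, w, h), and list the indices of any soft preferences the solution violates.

panel = (x=156, y=75, w=119, h=70)
violated soft preferences: 21

1. panel.x = 156  [main.left = panel.left]
2. panel.w = 119  [main.w = panel.w]
3. panel.y = 75  [panel.top = main.bottom + 11]
4. panel.h = 70  [panel.h = 70]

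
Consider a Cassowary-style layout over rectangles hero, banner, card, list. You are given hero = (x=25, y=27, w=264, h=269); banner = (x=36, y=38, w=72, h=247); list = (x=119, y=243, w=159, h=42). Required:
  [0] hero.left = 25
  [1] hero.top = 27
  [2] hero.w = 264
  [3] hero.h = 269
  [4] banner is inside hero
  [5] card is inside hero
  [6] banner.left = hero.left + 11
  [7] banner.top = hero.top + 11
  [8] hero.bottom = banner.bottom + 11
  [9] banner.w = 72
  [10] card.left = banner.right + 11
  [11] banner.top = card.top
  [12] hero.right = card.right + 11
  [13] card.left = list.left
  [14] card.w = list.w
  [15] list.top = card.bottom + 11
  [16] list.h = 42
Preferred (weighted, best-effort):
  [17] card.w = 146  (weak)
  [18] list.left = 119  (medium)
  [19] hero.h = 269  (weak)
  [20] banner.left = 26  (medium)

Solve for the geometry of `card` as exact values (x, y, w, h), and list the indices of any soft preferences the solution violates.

1. card.x = 119  [card.left = banner.right + 11]
2. card.y = 38  [banner.top = card.top]
3. card.w = 159  [hero.right = card.right + 11]
4. card.h = 194  [list.top = card.bottom + 11]

card = (x=119, y=38, w=159, h=194)
violated soft preferences: 17, 20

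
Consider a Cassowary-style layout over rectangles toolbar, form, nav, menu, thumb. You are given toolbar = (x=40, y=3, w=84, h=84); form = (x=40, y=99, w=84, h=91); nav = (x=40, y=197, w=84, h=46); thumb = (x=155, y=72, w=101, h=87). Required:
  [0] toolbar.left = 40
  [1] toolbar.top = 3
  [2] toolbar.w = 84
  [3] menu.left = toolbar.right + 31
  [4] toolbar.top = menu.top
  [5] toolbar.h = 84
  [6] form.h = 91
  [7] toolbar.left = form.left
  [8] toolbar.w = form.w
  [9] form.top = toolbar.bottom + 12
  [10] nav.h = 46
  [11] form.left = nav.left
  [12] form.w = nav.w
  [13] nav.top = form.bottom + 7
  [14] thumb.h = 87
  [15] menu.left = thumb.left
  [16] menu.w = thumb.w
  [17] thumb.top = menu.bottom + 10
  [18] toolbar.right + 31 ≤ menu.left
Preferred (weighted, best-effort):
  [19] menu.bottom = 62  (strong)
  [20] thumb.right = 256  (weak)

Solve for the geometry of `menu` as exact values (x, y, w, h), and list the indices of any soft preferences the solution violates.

1. menu.x = 155  [menu.left = toolbar.right + 31]
2. menu.y = 3  [toolbar.top = menu.top]
3. menu.w = 101  [menu.w = thumb.w]
4. menu.h = 59  [thumb.top = menu.bottom + 10]

menu = (x=155, y=3, w=101, h=59)
violated soft preferences: none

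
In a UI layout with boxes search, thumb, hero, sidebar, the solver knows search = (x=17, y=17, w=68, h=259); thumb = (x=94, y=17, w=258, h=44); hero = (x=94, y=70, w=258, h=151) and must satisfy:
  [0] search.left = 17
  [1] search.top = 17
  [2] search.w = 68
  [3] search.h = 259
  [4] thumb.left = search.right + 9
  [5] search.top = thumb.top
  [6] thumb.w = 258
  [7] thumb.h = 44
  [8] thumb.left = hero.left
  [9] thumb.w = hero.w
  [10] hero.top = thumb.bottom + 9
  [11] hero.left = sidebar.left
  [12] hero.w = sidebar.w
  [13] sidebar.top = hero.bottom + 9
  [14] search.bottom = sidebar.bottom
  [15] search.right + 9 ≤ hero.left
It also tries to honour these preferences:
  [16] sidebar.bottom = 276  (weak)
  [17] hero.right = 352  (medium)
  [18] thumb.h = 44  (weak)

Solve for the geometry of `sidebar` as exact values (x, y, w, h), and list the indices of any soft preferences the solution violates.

1. sidebar.x = 94  [hero.left = sidebar.left]
2. sidebar.w = 258  [hero.w = sidebar.w]
3. sidebar.y = 230  [sidebar.top = hero.bottom + 9]
4. sidebar.h = 46  [search.bottom = sidebar.bottom]

sidebar = (x=94, y=230, w=258, h=46)
violated soft preferences: none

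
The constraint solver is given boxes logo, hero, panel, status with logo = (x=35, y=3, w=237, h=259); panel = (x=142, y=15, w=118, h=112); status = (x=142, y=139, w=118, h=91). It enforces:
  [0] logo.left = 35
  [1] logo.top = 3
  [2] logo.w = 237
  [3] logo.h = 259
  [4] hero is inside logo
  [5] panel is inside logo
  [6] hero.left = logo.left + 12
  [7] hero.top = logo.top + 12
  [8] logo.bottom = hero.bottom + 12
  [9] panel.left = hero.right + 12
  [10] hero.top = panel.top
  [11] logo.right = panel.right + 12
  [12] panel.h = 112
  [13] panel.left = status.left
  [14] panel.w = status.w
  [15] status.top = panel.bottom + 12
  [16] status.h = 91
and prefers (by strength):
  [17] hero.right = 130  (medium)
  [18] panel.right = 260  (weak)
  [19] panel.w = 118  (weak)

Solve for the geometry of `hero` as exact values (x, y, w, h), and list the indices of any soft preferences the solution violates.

hero = (x=47, y=15, w=83, h=235)
violated soft preferences: none

1. hero.x = 47  [hero.left = logo.left + 12]
2. hero.y = 15  [hero.top = logo.top + 12]
3. hero.h = 235  [logo.bottom = hero.bottom + 12]
4. hero.w = 83  [panel.left = hero.right + 12]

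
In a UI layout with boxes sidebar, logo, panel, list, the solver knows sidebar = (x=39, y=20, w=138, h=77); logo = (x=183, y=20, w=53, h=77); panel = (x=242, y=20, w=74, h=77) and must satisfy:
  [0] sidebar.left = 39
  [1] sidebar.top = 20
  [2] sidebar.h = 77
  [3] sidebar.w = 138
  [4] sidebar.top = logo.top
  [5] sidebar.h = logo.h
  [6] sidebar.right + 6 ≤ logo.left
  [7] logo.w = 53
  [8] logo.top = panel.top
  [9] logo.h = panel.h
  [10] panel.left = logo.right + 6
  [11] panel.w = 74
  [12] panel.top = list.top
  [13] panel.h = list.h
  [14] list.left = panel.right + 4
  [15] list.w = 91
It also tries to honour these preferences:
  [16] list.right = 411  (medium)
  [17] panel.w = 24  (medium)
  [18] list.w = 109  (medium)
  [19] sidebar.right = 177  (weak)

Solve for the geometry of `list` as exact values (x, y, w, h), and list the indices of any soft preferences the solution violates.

1. list.y = 20  [panel.top = list.top]
2. list.h = 77  [panel.h = list.h]
3. list.x = 320  [list.left = panel.right + 4]
4. list.w = 91  [list.w = 91]

list = (x=320, y=20, w=91, h=77)
violated soft preferences: 17, 18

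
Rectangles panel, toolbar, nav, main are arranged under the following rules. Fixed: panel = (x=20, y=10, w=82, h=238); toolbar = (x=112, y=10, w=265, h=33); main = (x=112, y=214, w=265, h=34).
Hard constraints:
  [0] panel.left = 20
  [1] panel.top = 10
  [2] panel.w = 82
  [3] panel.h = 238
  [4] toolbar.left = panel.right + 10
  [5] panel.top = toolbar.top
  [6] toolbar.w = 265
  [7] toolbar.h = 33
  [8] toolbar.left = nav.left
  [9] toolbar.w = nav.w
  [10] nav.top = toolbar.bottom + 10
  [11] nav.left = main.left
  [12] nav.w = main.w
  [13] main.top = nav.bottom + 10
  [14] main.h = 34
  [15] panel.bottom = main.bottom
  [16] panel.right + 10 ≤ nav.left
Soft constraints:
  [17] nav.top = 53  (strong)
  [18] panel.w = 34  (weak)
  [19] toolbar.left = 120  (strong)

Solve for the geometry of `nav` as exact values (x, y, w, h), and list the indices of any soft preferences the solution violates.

nav = (x=112, y=53, w=265, h=151)
violated soft preferences: 18, 19

1. nav.x = 112  [toolbar.left = nav.left]
2. nav.w = 265  [toolbar.w = nav.w]
3. nav.y = 53  [nav.top = toolbar.bottom + 10]
4. nav.h = 151  [main.top = nav.bottom + 10]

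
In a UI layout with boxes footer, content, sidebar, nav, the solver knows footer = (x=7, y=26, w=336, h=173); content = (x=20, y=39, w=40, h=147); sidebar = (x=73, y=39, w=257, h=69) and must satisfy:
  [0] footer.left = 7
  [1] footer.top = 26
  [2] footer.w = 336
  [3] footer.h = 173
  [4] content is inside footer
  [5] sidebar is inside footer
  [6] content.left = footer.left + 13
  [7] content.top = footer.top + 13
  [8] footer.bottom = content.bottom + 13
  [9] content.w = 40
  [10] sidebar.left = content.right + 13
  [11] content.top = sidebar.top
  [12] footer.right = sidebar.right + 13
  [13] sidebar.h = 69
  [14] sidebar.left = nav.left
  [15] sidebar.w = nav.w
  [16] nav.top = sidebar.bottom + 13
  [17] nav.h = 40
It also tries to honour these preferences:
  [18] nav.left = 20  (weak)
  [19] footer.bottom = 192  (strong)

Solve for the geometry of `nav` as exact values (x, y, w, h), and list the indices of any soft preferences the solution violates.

1. nav.x = 73  [sidebar.left = nav.left]
2. nav.w = 257  [sidebar.w = nav.w]
3. nav.y = 121  [nav.top = sidebar.bottom + 13]
4. nav.h = 40  [nav.h = 40]

nav = (x=73, y=121, w=257, h=40)
violated soft preferences: 18, 19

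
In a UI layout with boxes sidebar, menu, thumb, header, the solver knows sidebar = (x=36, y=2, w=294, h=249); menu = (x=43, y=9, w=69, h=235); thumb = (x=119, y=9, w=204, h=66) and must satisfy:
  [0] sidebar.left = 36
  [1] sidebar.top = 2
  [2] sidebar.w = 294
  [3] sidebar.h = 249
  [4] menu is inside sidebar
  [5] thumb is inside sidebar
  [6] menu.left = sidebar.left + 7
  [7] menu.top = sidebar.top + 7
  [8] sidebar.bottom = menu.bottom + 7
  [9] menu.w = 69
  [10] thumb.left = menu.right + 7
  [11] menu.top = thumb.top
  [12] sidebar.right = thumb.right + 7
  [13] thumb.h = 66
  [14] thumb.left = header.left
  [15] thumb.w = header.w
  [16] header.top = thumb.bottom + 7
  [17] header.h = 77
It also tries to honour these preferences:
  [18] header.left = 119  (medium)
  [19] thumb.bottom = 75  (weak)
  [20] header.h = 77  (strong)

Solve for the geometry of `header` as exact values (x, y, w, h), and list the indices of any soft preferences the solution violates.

1. header.x = 119  [thumb.left = header.left]
2. header.w = 204  [thumb.w = header.w]
3. header.y = 82  [header.top = thumb.bottom + 7]
4. header.h = 77  [header.h = 77]

header = (x=119, y=82, w=204, h=77)
violated soft preferences: none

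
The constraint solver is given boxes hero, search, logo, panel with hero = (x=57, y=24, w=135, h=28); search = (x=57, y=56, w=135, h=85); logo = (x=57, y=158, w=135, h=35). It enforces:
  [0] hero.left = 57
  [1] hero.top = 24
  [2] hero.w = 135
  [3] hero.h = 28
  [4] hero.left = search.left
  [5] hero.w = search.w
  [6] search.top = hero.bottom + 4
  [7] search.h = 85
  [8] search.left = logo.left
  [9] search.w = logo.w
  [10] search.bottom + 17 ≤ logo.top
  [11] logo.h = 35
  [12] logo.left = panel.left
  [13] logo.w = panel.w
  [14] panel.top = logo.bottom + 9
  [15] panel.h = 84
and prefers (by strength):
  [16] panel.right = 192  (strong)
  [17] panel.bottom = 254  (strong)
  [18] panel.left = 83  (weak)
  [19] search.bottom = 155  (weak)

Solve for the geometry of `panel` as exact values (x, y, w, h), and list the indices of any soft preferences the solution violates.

1. panel.x = 57  [logo.left = panel.left]
2. panel.w = 135  [logo.w = panel.w]
3. panel.y = 202  [panel.top = logo.bottom + 9]
4. panel.h = 84  [panel.h = 84]

panel = (x=57, y=202, w=135, h=84)
violated soft preferences: 17, 18, 19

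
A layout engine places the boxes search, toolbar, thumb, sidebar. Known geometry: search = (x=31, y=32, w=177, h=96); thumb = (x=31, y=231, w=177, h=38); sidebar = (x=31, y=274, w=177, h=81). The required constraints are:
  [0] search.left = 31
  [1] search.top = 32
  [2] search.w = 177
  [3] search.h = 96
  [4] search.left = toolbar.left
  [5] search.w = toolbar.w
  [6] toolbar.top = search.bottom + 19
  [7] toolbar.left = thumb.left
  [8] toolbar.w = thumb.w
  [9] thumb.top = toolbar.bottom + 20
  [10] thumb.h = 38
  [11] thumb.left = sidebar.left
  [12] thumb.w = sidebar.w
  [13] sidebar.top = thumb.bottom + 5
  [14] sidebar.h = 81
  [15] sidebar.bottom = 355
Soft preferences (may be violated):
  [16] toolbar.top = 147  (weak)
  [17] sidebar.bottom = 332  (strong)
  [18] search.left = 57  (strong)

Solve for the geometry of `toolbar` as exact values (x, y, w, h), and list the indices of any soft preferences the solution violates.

1. toolbar.x = 31  [search.left = toolbar.left]
2. toolbar.w = 177  [search.w = toolbar.w]
3. toolbar.y = 147  [toolbar.top = search.bottom + 19]
4. toolbar.h = 64  [thumb.top = toolbar.bottom + 20]

toolbar = (x=31, y=147, w=177, h=64)
violated soft preferences: 17, 18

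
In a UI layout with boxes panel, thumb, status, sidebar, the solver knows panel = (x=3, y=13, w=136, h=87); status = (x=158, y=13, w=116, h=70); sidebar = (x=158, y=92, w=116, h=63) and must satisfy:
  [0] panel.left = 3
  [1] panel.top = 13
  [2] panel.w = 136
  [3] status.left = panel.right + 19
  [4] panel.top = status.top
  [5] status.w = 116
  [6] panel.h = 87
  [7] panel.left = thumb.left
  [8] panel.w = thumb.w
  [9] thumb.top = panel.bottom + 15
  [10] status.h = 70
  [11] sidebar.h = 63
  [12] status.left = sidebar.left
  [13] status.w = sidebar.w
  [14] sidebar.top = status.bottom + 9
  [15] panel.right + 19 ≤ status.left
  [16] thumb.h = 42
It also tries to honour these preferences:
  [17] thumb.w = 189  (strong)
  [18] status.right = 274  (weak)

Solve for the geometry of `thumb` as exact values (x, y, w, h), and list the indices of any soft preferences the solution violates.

1. thumb.x = 3  [panel.left = thumb.left]
2. thumb.w = 136  [panel.w = thumb.w]
3. thumb.y = 115  [thumb.top = panel.bottom + 15]
4. thumb.h = 42  [thumb.h = 42]

thumb = (x=3, y=115, w=136, h=42)
violated soft preferences: 17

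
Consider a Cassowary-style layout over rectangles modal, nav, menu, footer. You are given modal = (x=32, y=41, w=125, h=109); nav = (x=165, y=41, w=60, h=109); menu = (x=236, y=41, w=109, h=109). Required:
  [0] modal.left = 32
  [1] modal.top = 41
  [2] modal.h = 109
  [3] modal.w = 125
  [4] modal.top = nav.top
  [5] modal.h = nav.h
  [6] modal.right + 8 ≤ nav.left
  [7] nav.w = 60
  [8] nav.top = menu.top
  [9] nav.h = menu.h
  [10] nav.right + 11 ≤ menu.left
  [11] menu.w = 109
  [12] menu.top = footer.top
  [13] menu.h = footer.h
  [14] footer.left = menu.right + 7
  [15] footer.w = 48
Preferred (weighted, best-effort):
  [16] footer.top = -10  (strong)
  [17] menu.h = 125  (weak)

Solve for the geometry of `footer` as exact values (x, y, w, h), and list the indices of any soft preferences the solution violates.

1. footer.y = 41  [menu.top = footer.top]
2. footer.h = 109  [menu.h = footer.h]
3. footer.x = 352  [footer.left = menu.right + 7]
4. footer.w = 48  [footer.w = 48]

footer = (x=352, y=41, w=48, h=109)
violated soft preferences: 16, 17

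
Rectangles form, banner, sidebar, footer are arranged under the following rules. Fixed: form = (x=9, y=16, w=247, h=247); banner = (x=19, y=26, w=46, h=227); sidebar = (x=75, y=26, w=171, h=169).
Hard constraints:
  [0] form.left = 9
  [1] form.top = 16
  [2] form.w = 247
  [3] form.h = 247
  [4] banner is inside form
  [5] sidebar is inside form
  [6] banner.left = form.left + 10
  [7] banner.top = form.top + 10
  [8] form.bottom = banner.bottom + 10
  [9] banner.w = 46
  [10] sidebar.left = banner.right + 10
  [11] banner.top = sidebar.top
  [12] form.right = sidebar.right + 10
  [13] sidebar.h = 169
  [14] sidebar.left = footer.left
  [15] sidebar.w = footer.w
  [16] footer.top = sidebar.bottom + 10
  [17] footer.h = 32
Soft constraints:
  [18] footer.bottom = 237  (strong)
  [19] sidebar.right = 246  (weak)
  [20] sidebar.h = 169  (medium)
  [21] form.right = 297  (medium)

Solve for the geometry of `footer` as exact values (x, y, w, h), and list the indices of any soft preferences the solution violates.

1. footer.x = 75  [sidebar.left = footer.left]
2. footer.w = 171  [sidebar.w = footer.w]
3. footer.y = 205  [footer.top = sidebar.bottom + 10]
4. footer.h = 32  [footer.h = 32]

footer = (x=75, y=205, w=171, h=32)
violated soft preferences: 21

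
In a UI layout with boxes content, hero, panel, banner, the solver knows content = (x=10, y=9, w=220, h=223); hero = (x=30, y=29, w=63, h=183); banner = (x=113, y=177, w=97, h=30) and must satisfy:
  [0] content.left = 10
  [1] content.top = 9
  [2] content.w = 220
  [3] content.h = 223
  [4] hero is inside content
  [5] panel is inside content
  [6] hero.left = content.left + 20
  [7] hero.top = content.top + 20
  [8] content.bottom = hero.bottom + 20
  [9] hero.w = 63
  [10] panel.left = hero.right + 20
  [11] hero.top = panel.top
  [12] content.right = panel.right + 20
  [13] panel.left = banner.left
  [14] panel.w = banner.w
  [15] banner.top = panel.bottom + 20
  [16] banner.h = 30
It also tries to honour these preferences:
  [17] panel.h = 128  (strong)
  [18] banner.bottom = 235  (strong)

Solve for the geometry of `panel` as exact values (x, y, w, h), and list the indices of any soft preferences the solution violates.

panel = (x=113, y=29, w=97, h=128)
violated soft preferences: 18

1. panel.x = 113  [panel.left = hero.right + 20]
2. panel.y = 29  [hero.top = panel.top]
3. panel.w = 97  [content.right = panel.right + 20]
4. panel.h = 128  [banner.top = panel.bottom + 20]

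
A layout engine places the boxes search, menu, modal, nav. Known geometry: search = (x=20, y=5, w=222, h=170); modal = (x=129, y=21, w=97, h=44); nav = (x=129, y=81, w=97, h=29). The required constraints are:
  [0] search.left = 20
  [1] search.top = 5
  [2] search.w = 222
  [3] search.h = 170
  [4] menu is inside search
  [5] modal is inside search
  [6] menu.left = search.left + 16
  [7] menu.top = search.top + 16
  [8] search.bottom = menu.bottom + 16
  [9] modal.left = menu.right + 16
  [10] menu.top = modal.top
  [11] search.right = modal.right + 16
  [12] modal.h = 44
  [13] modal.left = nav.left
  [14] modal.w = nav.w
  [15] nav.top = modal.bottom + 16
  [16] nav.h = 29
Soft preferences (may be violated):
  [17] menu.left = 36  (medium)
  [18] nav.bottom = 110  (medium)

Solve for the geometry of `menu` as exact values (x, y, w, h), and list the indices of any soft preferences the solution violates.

1. menu.x = 36  [menu.left = search.left + 16]
2. menu.y = 21  [menu.top = search.top + 16]
3. menu.h = 138  [search.bottom = menu.bottom + 16]
4. menu.w = 77  [modal.left = menu.right + 16]

menu = (x=36, y=21, w=77, h=138)
violated soft preferences: none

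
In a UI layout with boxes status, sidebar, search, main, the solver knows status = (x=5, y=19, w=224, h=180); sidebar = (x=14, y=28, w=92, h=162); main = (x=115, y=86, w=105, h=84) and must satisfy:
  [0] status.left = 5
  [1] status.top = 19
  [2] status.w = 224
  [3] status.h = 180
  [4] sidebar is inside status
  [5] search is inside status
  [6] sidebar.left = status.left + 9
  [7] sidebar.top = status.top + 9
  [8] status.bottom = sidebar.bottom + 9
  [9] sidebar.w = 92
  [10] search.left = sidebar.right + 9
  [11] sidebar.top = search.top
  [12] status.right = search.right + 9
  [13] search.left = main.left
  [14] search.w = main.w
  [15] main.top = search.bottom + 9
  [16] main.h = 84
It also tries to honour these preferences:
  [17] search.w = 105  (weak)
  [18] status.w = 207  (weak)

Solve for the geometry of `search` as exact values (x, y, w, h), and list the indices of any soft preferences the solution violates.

search = (x=115, y=28, w=105, h=49)
violated soft preferences: 18

1. search.x = 115  [search.left = sidebar.right + 9]
2. search.y = 28  [sidebar.top = search.top]
3. search.w = 105  [status.right = search.right + 9]
4. search.h = 49  [main.top = search.bottom + 9]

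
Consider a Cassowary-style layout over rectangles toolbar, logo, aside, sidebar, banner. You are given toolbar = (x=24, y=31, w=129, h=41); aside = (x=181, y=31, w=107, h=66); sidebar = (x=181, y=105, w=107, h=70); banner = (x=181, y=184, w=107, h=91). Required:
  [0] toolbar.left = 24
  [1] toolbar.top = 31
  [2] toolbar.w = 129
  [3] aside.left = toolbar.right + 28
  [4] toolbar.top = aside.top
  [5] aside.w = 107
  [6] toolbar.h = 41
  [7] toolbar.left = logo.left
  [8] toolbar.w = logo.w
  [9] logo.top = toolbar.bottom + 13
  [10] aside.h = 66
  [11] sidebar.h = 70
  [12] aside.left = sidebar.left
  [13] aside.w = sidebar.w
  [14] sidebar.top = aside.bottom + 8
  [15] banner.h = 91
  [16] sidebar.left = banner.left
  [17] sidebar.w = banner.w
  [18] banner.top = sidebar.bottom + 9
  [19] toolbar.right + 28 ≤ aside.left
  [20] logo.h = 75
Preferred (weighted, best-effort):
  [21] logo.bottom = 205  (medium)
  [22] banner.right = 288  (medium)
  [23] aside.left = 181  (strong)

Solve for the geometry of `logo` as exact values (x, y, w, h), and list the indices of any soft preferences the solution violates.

1. logo.x = 24  [toolbar.left = logo.left]
2. logo.w = 129  [toolbar.w = logo.w]
3. logo.y = 85  [logo.top = toolbar.bottom + 13]
4. logo.h = 75  [logo.h = 75]

logo = (x=24, y=85, w=129, h=75)
violated soft preferences: 21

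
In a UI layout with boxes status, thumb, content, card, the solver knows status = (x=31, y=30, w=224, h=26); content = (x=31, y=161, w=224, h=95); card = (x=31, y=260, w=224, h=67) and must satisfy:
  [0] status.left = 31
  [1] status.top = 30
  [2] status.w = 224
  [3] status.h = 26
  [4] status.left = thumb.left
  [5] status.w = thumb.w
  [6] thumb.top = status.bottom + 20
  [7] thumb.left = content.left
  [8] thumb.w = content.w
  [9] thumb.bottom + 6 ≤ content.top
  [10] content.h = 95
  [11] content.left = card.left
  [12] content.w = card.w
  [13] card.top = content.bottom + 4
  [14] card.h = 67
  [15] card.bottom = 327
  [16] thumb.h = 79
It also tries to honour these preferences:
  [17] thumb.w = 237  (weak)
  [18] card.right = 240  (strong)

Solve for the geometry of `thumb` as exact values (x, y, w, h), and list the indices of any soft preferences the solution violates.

thumb = (x=31, y=76, w=224, h=79)
violated soft preferences: 17, 18

1. thumb.x = 31  [status.left = thumb.left]
2. thumb.w = 224  [status.w = thumb.w]
3. thumb.y = 76  [thumb.top = status.bottom + 20]
4. thumb.h = 79  [thumb.h = 79]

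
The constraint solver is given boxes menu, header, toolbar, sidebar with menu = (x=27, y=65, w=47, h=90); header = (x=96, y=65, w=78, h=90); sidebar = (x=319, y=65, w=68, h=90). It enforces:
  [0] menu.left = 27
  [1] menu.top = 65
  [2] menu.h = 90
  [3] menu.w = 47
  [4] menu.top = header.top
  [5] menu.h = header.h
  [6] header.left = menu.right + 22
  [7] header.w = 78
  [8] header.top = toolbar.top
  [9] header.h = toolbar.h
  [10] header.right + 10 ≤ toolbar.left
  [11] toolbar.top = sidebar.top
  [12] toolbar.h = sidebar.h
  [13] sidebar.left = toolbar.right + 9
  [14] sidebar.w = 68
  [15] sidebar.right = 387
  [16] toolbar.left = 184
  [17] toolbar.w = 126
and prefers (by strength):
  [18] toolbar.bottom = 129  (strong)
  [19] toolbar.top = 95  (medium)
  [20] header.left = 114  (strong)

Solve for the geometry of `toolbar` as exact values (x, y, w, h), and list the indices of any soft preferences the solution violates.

1. toolbar.y = 65  [header.top = toolbar.top]
2. toolbar.h = 90  [header.h = toolbar.h]
3. toolbar.x = 184  [toolbar.left = 184]
4. toolbar.w = 126  [toolbar.w = 126]

toolbar = (x=184, y=65, w=126, h=90)
violated soft preferences: 18, 19, 20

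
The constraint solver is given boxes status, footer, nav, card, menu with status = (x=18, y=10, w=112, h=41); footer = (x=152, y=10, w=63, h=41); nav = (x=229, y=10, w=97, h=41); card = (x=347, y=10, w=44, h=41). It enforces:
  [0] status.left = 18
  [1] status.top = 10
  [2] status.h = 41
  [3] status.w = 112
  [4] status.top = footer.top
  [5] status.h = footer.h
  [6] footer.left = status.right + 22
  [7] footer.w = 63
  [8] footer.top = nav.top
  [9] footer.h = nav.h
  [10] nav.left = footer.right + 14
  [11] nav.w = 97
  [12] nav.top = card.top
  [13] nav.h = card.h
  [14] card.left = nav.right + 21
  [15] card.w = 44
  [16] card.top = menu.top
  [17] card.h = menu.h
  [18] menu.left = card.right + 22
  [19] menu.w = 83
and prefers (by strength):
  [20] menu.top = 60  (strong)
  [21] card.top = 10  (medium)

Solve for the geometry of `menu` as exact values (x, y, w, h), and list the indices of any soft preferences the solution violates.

menu = (x=413, y=10, w=83, h=41)
violated soft preferences: 20

1. menu.y = 10  [card.top = menu.top]
2. menu.h = 41  [card.h = menu.h]
3. menu.x = 413  [menu.left = card.right + 22]
4. menu.w = 83  [menu.w = 83]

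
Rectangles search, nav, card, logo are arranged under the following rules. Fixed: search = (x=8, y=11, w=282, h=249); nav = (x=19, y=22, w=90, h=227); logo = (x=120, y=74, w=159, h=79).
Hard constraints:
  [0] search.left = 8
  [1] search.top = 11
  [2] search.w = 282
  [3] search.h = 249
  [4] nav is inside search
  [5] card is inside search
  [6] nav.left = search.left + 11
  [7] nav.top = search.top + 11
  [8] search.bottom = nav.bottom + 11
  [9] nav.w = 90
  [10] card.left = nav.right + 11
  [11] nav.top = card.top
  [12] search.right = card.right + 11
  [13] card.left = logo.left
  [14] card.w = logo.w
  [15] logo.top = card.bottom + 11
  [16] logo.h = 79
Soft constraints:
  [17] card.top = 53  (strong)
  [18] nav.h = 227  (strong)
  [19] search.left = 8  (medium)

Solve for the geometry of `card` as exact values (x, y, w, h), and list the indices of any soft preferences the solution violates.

card = (x=120, y=22, w=159, h=41)
violated soft preferences: 17

1. card.x = 120  [card.left = nav.right + 11]
2. card.y = 22  [nav.top = card.top]
3. card.w = 159  [search.right = card.right + 11]
4. card.h = 41  [logo.top = card.bottom + 11]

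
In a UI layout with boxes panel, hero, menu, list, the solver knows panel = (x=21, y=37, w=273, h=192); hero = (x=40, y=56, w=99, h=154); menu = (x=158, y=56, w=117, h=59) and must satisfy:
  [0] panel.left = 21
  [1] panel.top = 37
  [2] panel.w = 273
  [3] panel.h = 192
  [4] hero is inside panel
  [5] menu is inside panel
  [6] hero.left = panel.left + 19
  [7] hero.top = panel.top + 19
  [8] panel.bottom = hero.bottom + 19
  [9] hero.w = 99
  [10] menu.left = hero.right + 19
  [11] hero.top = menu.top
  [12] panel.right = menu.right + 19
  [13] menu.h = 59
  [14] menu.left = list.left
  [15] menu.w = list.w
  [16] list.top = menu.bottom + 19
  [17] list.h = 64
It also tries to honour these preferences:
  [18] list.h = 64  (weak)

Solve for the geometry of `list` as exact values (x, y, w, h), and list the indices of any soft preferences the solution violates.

list = (x=158, y=134, w=117, h=64)
violated soft preferences: none

1. list.x = 158  [menu.left = list.left]
2. list.w = 117  [menu.w = list.w]
3. list.y = 134  [list.top = menu.bottom + 19]
4. list.h = 64  [list.h = 64]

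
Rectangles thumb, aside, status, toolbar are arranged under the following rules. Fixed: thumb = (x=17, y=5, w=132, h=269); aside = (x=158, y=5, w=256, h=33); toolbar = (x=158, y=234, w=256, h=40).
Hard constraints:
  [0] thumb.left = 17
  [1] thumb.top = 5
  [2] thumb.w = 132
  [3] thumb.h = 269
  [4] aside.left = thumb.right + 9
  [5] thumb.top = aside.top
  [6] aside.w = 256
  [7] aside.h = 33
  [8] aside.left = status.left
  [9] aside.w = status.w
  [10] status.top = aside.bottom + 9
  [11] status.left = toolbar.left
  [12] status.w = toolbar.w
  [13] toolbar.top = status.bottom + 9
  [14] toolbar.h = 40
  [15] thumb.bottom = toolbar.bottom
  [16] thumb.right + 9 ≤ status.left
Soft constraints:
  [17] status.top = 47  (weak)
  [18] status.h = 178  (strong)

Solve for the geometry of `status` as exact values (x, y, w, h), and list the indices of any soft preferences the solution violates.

1. status.x = 158  [aside.left = status.left]
2. status.w = 256  [aside.w = status.w]
3. status.y = 47  [status.top = aside.bottom + 9]
4. status.h = 178  [toolbar.top = status.bottom + 9]

status = (x=158, y=47, w=256, h=178)
violated soft preferences: none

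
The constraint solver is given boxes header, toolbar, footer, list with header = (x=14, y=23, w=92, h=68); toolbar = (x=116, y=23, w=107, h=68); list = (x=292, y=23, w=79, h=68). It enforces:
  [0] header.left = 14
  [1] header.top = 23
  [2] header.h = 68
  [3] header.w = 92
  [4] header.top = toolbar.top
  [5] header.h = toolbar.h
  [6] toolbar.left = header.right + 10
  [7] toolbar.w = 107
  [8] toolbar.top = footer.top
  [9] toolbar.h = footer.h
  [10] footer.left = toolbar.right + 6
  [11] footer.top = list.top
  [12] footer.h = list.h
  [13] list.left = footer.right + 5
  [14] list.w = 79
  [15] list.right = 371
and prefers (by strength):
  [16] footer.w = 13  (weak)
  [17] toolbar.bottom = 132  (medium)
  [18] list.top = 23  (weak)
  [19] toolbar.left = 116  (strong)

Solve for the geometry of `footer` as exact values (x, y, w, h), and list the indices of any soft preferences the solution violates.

1. footer.y = 23  [toolbar.top = footer.top]
2. footer.h = 68  [toolbar.h = footer.h]
3. footer.x = 229  [footer.left = toolbar.right + 6]
4. footer.w = 58  [list.left = footer.right + 5]

footer = (x=229, y=23, w=58, h=68)
violated soft preferences: 16, 17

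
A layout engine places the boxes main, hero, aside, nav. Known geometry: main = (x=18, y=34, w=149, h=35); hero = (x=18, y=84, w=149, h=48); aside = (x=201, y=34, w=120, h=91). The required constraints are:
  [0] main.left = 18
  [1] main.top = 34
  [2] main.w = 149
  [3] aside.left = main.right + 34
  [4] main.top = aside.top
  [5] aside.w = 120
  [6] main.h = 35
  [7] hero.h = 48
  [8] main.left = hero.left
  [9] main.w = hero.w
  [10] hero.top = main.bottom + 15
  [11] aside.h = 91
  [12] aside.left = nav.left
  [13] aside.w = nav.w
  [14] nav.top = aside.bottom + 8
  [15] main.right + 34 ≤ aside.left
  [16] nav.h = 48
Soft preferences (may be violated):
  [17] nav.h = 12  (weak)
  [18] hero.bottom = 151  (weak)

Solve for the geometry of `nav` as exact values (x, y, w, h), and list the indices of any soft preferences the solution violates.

nav = (x=201, y=133, w=120, h=48)
violated soft preferences: 17, 18

1. nav.x = 201  [aside.left = nav.left]
2. nav.w = 120  [aside.w = nav.w]
3. nav.y = 133  [nav.top = aside.bottom + 8]
4. nav.h = 48  [nav.h = 48]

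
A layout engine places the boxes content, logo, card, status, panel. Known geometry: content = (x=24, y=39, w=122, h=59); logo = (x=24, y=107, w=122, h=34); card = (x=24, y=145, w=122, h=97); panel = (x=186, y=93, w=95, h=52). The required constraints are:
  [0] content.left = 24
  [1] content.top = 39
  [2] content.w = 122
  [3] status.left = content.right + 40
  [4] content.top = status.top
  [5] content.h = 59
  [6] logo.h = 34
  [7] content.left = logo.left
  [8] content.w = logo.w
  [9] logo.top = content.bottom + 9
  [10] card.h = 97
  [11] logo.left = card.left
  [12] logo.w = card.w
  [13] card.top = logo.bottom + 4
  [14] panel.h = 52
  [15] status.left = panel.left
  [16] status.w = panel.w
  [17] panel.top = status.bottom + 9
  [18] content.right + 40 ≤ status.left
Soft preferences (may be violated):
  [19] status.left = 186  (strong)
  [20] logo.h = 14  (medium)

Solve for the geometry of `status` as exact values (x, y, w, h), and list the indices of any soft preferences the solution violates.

status = (x=186, y=39, w=95, h=45)
violated soft preferences: 20

1. status.x = 186  [status.left = content.right + 40]
2. status.y = 39  [content.top = status.top]
3. status.w = 95  [status.w = panel.w]
4. status.h = 45  [panel.top = status.bottom + 9]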